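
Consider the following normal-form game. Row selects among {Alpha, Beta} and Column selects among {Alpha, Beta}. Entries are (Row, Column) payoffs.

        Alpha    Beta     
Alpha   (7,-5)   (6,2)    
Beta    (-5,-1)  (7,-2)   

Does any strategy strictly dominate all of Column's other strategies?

A strategy is strictly dominant if it gives Column a strictly higher payoff than every other strategy, against every choice by the opponent.
Alpha is not dominant: against Alpha, Beta gives 2 > -5.
Beta is not dominant: against Beta, Alpha gives -1 > -2.
No single strategy is best against every opponent action.

No strictly dominant strategy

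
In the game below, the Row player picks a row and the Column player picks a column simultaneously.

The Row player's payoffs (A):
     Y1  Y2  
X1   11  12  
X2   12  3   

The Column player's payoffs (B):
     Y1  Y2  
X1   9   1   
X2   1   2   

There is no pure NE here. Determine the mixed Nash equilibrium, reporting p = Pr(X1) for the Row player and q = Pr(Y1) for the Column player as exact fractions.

In a mixed NE each player is indifferent between their pure strategies, so the opponent's mix sets the indifference.
The Column player indifferent between Y1 and Y2: p·9 + (1−p)·1 = p·1 + (1−p)·2 ⟹ 1 + 8p = 2 + (-1)p ⟹ p = 1/9.
The Row player indifferent between X1 and X2: q·11 + (1−q)·12 = q·12 + (1−q)·3 ⟹ 12 + (-1)q = 3 + 9q ⟹ q = 9/10.

p = 1/9, q = 9/10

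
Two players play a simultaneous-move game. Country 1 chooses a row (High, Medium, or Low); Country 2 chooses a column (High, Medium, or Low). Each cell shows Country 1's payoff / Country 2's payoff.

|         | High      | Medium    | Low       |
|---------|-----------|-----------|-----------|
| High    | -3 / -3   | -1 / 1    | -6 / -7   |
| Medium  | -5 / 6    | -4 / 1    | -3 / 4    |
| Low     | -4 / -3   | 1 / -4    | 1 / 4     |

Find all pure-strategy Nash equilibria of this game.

(Low, Low)

A profile is a Nash equilibrium when each player is best-responding to the other.
Country 1's best responses — vs High: High (payoff -3); vs Medium: Low (payoff 1); vs Low: Low (payoff 1).
Country 2's best responses — vs High: Medium (payoff 1); vs Medium: High (payoff 6); vs Low: Low (payoff 4).
The only mutual best response is (Low, Low); neither player gains by switching there.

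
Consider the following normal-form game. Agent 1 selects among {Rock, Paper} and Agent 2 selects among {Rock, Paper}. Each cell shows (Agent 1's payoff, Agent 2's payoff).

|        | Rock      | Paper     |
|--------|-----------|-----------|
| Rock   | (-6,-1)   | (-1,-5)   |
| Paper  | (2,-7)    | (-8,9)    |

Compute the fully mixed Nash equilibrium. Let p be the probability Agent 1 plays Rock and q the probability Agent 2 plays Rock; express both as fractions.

In a mixed NE each player is indifferent between their pure strategies, so the opponent's mix sets the indifference.
Agent 2 indifferent between Rock and Paper: p·(-1) + (1−p)·(-7) = p·(-5) + (1−p)·9 ⟹ (-7) + 6p = 9 + (-14)p ⟹ p = 4/5.
Agent 1 indifferent between Rock and Paper: q·(-6) + (1−q)·(-1) = q·2 + (1−q)·(-8) ⟹ (-1) + (-5)q = (-8) + 10q ⟹ q = 7/15.

p = 4/5, q = 7/15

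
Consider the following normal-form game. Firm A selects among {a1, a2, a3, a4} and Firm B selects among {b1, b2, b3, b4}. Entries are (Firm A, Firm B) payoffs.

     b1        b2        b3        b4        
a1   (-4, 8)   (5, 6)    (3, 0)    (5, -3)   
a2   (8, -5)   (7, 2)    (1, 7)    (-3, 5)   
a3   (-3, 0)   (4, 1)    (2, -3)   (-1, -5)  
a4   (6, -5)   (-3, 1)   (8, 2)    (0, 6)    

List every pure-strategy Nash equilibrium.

A profile is a Nash equilibrium when each player is best-responding to the other.
Firm A's best responses — vs b1: a2 (payoff 8); vs b2: a2 (payoff 7); vs b3: a4 (payoff 8); vs b4: a1 (payoff 5).
Firm B's best responses — vs a1: b1 (payoff 8); vs a2: b3 (payoff 7); vs a3: b2 (payoff 1); vs a4: b4 (payoff 6).
No cell has both players best-responding. For instance, Firm A's best reply to b4 is a1, but against a1 Firm B prefers b1 over b4.

There is no pure-strategy Nash equilibrium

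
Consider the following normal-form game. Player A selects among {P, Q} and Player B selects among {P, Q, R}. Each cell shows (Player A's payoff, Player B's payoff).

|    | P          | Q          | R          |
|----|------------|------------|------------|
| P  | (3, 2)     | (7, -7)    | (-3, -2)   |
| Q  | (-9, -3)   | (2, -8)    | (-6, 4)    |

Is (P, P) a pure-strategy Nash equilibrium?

Holding Player B at P: Player A gets 3 from P, versus -9 from Q. No profitable deviation for Player A.
Holding Player A at P: Player B gets 2 from P, versus -7 from Q, -2 from R. No profitable deviation for Player B either.

Yes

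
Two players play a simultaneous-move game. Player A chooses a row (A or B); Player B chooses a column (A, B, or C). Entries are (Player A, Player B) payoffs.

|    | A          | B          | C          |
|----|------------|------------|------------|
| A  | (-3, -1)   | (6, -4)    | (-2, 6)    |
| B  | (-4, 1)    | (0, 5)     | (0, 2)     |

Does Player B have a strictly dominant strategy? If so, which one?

No strictly dominant strategy

A strategy is strictly dominant if it gives Player B a strictly higher payoff than every other strategy, against every choice by the opponent.
A is not dominant: against A, C gives 6 > -1.
B is not dominant: against A, A gives -1 > -4.
C is not dominant: against B, B gives 5 > 2.
No single strategy is best against every opponent action.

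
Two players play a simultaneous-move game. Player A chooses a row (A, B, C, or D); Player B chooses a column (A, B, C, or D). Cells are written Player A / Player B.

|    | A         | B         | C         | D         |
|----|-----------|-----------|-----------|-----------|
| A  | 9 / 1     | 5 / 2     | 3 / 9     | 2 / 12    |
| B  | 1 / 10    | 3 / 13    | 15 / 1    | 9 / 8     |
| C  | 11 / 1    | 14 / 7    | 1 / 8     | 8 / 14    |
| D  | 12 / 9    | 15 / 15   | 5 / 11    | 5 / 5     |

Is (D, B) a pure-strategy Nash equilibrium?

Yes

Holding Player B at B: Player A gets 15 from D, versus 5 from A, 3 from B, 14 from C. No profitable deviation for Player A.
Holding Player A at D: Player B gets 15 from B, versus 9 from A, 11 from C, 5 from D. No profitable deviation for Player B either.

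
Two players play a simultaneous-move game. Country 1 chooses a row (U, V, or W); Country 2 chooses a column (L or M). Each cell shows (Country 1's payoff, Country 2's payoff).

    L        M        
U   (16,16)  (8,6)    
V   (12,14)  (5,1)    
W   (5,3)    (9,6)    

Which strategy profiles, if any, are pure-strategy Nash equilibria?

(U, L) and (W, M)

A profile is a Nash equilibrium when each player is best-responding to the other.
Country 1's best responses — vs L: U (payoff 16); vs M: W (payoff 9).
Country 2's best responses — vs U: L (payoff 16); vs V: L (payoff 14); vs W: M (payoff 6).
Mutual best responses occur at (U, L) and (W, M); at each, neither player gains by switching.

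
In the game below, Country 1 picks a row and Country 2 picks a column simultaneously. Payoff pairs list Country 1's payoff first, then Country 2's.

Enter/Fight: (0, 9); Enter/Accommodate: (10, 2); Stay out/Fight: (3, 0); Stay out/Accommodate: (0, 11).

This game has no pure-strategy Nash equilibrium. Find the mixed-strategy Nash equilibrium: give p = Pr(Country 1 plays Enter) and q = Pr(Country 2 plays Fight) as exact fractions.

In a mixed NE each player is indifferent between their pure strategies, so the opponent's mix sets the indifference.
Country 2 indifferent between Fight and Accommodate: p·9 + (1−p)·0 = p·2 + (1−p)·11 ⟹ 0 + 9p = 11 + (-9)p ⟹ p = 11/18.
Country 1 indifferent between Enter and Stay out: q·0 + (1−q)·10 = q·3 + (1−q)·0 ⟹ 10 + (-10)q = 0 + 3q ⟹ q = 10/13.

p = 11/18, q = 10/13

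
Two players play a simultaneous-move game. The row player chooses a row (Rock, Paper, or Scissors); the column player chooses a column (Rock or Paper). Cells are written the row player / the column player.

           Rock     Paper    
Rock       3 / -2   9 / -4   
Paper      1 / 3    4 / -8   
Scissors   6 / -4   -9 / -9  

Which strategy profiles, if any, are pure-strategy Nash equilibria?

(Scissors, Rock)

A profile is a Nash equilibrium when each player is best-responding to the other.
The row player's best responses — vs Rock: Scissors (payoff 6); vs Paper: Rock (payoff 9).
The column player's best responses — vs Rock: Rock (payoff -2); vs Paper: Rock (payoff 3); vs Scissors: Rock (payoff -4).
The only mutual best response is (Scissors, Rock); neither player gains by switching there.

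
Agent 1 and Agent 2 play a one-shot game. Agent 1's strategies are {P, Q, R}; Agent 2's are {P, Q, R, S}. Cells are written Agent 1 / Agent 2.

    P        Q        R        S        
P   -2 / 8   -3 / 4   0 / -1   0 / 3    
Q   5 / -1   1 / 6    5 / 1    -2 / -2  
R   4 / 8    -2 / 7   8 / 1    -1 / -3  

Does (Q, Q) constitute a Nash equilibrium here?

Yes

Holding Agent 2 at Q: Agent 1 gets 1 from Q, versus -3 from P, -2 from R. No profitable deviation for Agent 1.
Holding Agent 1 at Q: Agent 2 gets 6 from Q, versus -1 from P, 1 from R, -2 from S. No profitable deviation for Agent 2 either.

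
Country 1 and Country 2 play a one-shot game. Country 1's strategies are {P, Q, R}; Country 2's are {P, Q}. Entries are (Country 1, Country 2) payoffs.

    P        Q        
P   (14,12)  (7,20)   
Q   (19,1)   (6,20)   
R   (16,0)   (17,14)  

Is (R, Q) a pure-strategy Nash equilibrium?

Yes

Holding Country 2 at Q: Country 1 gets 17 from R, versus 7 from P, 6 from Q. No profitable deviation for Country 1.
Holding Country 1 at R: Country 2 gets 14 from Q, versus 0 from P. No profitable deviation for Country 2 either.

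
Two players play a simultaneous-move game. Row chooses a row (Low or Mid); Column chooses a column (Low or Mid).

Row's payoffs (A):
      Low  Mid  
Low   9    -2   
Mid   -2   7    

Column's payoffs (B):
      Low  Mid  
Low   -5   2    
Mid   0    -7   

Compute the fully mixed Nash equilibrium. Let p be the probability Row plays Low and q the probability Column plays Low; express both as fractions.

Each player's mixing probability is pinned down by making the *other* player indifferent.
Column indifferent between Low and Mid: p·(-5) + (1−p)·0 = p·2 + (1−p)·(-7) ⟹ 0 + (-5)p = (-7) + 9p ⟹ p = 1/2.
Row indifferent between Low and Mid: q·9 + (1−q)·(-2) = q·(-2) + (1−q)·7 ⟹ (-2) + 11q = 7 + (-9)q ⟹ q = 9/20.

p = 1/2, q = 9/20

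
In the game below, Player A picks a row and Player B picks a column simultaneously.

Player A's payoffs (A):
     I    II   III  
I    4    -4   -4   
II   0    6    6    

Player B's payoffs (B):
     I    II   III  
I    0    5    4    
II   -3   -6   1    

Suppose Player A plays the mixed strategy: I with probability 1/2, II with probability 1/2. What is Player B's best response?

III

Compute Player B's expected payoff from each pure strategy against the given mix.
I: (1/2)·0 + (1/2)·(-3) = -3/2
II: (1/2)·5 + (1/2)·(-6) = -1/2
III: (1/2)·4 + (1/2)·1 = 5/2
Highest expected payoff is 5/2, from III.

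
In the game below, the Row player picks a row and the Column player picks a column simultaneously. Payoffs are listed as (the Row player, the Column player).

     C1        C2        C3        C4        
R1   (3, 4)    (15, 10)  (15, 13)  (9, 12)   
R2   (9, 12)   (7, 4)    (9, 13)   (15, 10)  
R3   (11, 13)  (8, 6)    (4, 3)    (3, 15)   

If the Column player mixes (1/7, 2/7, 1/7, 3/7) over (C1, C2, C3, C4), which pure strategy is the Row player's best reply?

R2

Compute the Row player's expected payoff from each pure strategy against the given mix.
R1: (1/7)·3 + (2/7)·15 + (1/7)·15 + (3/7)·9 = 75/7
R2: (1/7)·9 + (2/7)·7 + (1/7)·9 + (3/7)·15 = 11
R3: (1/7)·11 + (2/7)·8 + (1/7)·4 + (3/7)·3 = 40/7
Highest expected payoff is 11, from R2.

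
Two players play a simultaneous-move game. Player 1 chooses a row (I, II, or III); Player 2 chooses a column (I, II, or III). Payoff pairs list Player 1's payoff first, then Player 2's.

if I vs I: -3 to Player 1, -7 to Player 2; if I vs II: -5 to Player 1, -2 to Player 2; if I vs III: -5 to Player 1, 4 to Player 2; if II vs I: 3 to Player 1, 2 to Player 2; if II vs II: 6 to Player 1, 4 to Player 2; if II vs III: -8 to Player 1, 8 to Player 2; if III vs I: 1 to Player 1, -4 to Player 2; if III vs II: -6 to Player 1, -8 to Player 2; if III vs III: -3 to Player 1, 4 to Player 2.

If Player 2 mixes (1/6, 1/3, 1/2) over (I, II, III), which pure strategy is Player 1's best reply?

Compute Player 1's expected payoff from each pure strategy against the given mix.
I: (1/6)·(-3) + (1/3)·(-5) + (1/2)·(-5) = -14/3
II: (1/6)·3 + (1/3)·6 + (1/2)·(-8) = -3/2
III: (1/6)·1 + (1/3)·(-6) + (1/2)·(-3) = -10/3
Highest expected payoff is -3/2, from II.

II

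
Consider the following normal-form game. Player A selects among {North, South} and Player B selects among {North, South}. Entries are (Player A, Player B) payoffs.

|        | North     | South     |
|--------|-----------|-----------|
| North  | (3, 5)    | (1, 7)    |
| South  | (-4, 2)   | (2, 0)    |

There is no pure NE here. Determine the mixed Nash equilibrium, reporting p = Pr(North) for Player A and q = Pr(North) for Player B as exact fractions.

p = 1/2, q = 1/8

Each player's mixing probability is pinned down by making the *other* player indifferent.
Player B indifferent between North and South: p·5 + (1−p)·2 = p·7 + (1−p)·0 ⟹ 2 + 3p = 0 + 7p ⟹ p = 1/2.
Player A indifferent between North and South: q·3 + (1−q)·1 = q·(-4) + (1−q)·2 ⟹ 1 + 2q = 2 + (-6)q ⟹ q = 1/8.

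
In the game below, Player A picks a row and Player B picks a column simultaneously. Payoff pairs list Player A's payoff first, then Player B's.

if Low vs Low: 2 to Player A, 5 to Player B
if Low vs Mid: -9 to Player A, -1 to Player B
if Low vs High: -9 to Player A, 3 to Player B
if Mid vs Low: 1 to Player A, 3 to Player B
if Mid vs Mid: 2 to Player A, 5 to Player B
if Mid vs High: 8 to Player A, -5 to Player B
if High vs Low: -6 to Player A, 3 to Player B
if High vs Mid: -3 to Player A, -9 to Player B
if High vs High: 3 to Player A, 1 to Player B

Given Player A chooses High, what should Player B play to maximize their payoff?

Low

With Player A fixed at High, Player B's payoffs are: Low → 3, Mid → -9, High → 1.
The maximum is 3, achieved by Low.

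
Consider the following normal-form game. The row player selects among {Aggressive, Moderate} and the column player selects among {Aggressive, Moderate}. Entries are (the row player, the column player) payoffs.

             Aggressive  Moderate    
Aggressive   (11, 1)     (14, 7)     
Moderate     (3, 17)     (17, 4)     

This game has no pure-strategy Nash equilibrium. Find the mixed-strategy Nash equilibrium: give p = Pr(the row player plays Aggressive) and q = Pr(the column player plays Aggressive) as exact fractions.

p = 13/19, q = 3/11

Each player's mixing probability is pinned down by making the *other* player indifferent.
The column player indifferent between Aggressive and Moderate: p·1 + (1−p)·17 = p·7 + (1−p)·4 ⟹ 17 + (-16)p = 4 + 3p ⟹ p = 13/19.
The row player indifferent between Aggressive and Moderate: q·11 + (1−q)·14 = q·3 + (1−q)·17 ⟹ 14 + (-3)q = 17 + (-14)q ⟹ q = 3/11.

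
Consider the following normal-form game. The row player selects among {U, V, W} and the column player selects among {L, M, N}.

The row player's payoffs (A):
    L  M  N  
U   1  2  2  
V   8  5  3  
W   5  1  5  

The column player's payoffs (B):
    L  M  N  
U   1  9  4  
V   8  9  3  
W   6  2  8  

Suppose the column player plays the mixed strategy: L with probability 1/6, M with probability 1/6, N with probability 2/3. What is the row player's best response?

The row player's best reply maximizes expected payoff against the mix.
U: (1/6)·1 + (1/6)·2 + (2/3)·2 = 11/6
V: (1/6)·8 + (1/6)·5 + (2/3)·3 = 25/6
W: (1/6)·5 + (1/6)·1 + (2/3)·5 = 13/3
Highest expected payoff is 13/3, from W.

W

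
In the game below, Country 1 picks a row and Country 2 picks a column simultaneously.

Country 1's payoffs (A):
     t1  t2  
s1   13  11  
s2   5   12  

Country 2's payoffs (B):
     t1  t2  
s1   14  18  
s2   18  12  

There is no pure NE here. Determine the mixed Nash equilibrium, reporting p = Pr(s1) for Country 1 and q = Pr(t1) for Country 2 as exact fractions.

Each player's mixing probability is pinned down by making the *other* player indifferent.
Country 2 indifferent between t1 and t2: p·14 + (1−p)·18 = p·18 + (1−p)·12 ⟹ 18 + (-4)p = 12 + 6p ⟹ p = 3/5.
Country 1 indifferent between s1 and s2: q·13 + (1−q)·11 = q·5 + (1−q)·12 ⟹ 11 + 2q = 12 + (-7)q ⟹ q = 1/9.

p = 3/5, q = 1/9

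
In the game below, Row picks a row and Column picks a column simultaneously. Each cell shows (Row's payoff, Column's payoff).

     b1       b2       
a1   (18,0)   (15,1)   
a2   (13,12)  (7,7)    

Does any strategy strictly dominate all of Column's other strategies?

None

A strategy is strictly dominant if it gives Column a strictly higher payoff than every other strategy, against every choice by the opponent.
b1 is not dominant: against a1, b2 gives 1 > 0.
b2 is not dominant: against a2, b1 gives 12 > 7.
No single strategy is best against every opponent action.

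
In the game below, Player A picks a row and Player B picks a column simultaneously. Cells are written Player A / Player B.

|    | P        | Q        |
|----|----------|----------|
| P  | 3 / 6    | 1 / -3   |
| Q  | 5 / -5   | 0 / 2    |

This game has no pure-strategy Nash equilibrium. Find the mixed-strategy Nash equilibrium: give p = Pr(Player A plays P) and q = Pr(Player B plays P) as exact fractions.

p = 7/16, q = 1/3

In a mixed NE each player is indifferent between their pure strategies, so the opponent's mix sets the indifference.
Player B indifferent between P and Q: p·6 + (1−p)·(-5) = p·(-3) + (1−p)·2 ⟹ (-5) + 11p = 2 + (-5)p ⟹ p = 7/16.
Player A indifferent between P and Q: q·3 + (1−q)·1 = q·5 + (1−q)·0 ⟹ 1 + 2q = 0 + 5q ⟹ q = 1/3.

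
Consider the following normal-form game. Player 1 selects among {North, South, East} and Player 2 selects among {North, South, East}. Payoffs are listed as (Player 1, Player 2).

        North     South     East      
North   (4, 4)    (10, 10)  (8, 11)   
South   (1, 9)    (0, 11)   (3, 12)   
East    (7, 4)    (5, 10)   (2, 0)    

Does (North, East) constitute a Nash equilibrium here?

Holding Player 2 at East: Player 1 gets 8 from North, versus 3 from South, 2 from East. No profitable deviation for Player 1.
Holding Player 1 at North: Player 2 gets 11 from East, versus 4 from North, 10 from South. No profitable deviation for Player 2 either.

Yes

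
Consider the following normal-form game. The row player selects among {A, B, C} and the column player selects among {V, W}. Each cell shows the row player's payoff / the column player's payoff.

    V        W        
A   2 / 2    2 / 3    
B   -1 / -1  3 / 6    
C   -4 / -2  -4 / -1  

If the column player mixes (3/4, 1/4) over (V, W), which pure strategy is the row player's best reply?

Compute the row player's expected payoff from each pure strategy against the given mix.
A: (3/4)·2 + (1/4)·2 = 2
B: (3/4)·(-1) + (1/4)·3 = 0
C: (3/4)·(-4) + (1/4)·(-4) = -4
Highest expected payoff is 2, from A.

A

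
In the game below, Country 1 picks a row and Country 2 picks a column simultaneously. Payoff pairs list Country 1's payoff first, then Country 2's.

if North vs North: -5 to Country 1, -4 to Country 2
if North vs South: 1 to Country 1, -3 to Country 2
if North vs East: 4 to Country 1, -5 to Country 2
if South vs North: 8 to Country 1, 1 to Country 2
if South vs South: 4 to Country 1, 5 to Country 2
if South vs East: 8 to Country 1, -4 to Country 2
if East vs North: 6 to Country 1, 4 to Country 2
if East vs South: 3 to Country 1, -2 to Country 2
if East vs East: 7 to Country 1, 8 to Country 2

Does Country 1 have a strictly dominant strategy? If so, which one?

South

Check whether one of Country 1's strategies beats all alternatives regardless of what the opponent does.
South strictly dominates: vs North: 8 > each of {-5, 6}; vs South: 4 > each of {1, 3}; vs East: 8 > each of {4, 7}.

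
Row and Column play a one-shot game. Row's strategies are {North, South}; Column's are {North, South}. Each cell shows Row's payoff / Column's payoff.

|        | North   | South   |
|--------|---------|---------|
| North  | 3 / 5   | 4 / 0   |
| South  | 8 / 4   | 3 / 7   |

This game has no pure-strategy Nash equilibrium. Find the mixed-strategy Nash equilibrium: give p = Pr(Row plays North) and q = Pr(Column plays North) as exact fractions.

In a mixed NE each player is indifferent between their pure strategies, so the opponent's mix sets the indifference.
Column indifferent between North and South: p·5 + (1−p)·4 = p·0 + (1−p)·7 ⟹ 4 + 1p = 7 + (-7)p ⟹ p = 3/8.
Row indifferent between North and South: q·3 + (1−q)·4 = q·8 + (1−q)·3 ⟹ 4 + (-1)q = 3 + 5q ⟹ q = 1/6.

p = 3/8, q = 1/6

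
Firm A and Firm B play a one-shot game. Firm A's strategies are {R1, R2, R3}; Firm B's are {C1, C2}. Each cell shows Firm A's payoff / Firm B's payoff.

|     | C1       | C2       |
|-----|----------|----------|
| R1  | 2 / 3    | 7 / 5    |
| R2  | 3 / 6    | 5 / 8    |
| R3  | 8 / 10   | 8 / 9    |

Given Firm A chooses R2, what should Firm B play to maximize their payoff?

With Firm A fixed at R2, Firm B's payoffs are: C1 → 6, C2 → 8.
The maximum is 8, achieved by C2.

C2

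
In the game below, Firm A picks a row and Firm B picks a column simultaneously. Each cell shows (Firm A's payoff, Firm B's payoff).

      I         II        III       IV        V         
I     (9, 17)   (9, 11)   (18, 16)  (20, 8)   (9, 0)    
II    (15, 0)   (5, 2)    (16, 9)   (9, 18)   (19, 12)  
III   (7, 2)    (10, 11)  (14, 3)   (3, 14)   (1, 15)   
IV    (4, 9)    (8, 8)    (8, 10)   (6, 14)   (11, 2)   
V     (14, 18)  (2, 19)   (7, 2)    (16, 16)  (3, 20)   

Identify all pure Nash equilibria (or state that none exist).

None

A profile is a Nash equilibrium when each player is best-responding to the other.
Firm A's best responses — vs I: II (payoff 15); vs II: III (payoff 10); vs III: I (payoff 18); vs IV: I (payoff 20); vs V: II (payoff 19).
Firm B's best responses — vs I: I (payoff 17); vs II: IV (payoff 18); vs III: V (payoff 15); vs IV: IV (payoff 14); vs V: V (payoff 20).
No cell has both players best-responding. For instance, Firm A's best reply to IV is I, but against I Firm B prefers I over IV.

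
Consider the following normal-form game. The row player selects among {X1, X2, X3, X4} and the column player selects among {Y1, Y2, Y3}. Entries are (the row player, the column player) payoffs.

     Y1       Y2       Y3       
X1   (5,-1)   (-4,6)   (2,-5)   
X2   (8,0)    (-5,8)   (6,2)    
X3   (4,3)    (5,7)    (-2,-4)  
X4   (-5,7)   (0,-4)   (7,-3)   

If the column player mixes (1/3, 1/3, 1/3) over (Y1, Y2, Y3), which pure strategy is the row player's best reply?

The row player's best reply maximizes expected payoff against the mix.
X1: (1/3)·5 + (1/3)·(-4) + (1/3)·2 = 1
X2: (1/3)·8 + (1/3)·(-5) + (1/3)·6 = 3
X3: (1/3)·4 + (1/3)·5 + (1/3)·(-2) = 7/3
X4: (1/3)·(-5) + (1/3)·0 + (1/3)·7 = 2/3
Highest expected payoff is 3, from X2.

X2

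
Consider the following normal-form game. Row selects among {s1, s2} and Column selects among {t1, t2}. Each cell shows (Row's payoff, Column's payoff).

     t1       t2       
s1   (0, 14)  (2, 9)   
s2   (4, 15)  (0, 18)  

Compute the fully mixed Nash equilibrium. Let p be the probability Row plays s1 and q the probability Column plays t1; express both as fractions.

p = 3/8, q = 1/3

In a mixed NE each player is indifferent between their pure strategies, so the opponent's mix sets the indifference.
Column indifferent between t1 and t2: p·14 + (1−p)·15 = p·9 + (1−p)·18 ⟹ 15 + (-1)p = 18 + (-9)p ⟹ p = 3/8.
Row indifferent between s1 and s2: q·0 + (1−q)·2 = q·4 + (1−q)·0 ⟹ 2 + (-2)q = 0 + 4q ⟹ q = 1/3.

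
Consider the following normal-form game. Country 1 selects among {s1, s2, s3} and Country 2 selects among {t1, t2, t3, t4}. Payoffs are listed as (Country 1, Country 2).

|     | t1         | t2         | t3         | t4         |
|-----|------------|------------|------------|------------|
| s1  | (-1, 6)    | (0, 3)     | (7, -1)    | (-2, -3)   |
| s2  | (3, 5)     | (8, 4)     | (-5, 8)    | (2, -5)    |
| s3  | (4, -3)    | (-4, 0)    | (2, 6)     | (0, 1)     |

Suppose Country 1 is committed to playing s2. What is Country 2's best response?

t3

With Country 1 fixed at s2, Country 2's payoffs are: t1 → 5, t2 → 4, t3 → 8, t4 → -5.
The maximum is 8, achieved by t3.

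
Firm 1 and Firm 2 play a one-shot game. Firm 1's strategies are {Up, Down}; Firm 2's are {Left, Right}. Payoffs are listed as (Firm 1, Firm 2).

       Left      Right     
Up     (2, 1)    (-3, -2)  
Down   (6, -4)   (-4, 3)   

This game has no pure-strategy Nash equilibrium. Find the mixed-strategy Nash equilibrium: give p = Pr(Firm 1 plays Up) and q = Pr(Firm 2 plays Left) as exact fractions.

Each player's mixing probability is pinned down by making the *other* player indifferent.
Firm 2 indifferent between Left and Right: p·1 + (1−p)·(-4) = p·(-2) + (1−p)·3 ⟹ (-4) + 5p = 3 + (-5)p ⟹ p = 7/10.
Firm 1 indifferent between Up and Down: q·2 + (1−q)·(-3) = q·6 + (1−q)·(-4) ⟹ (-3) + 5q = (-4) + 10q ⟹ q = 1/5.

p = 7/10, q = 1/5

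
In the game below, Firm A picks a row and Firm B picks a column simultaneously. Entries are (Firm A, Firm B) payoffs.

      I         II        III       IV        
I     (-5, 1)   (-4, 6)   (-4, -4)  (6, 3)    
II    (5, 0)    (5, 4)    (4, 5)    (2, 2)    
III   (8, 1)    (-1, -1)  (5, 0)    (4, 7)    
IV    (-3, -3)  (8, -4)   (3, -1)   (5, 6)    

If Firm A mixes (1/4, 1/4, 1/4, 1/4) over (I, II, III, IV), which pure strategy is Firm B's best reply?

Firm B's best reply maximizes expected payoff against the mix.
I: (1/4)·1 + (1/4)·0 + (1/4)·1 + (1/4)·(-3) = -1/4
II: (1/4)·6 + (1/4)·4 + (1/4)·(-1) + (1/4)·(-4) = 5/4
III: (1/4)·(-4) + (1/4)·5 + (1/4)·0 + (1/4)·(-1) = 0
IV: (1/4)·3 + (1/4)·2 + (1/4)·7 + (1/4)·6 = 9/2
Highest expected payoff is 9/2, from IV.

IV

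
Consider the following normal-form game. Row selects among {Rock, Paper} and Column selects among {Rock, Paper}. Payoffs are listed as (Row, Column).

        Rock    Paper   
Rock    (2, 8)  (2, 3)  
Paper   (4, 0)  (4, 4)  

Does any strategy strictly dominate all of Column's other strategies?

None

Check whether one of Column's strategies beats all alternatives regardless of what the opponent does.
Rock is not dominant: against Paper, Paper gives 4 > 0.
Paper is not dominant: against Rock, Rock gives 8 > 3.
No single strategy is best against every opponent action.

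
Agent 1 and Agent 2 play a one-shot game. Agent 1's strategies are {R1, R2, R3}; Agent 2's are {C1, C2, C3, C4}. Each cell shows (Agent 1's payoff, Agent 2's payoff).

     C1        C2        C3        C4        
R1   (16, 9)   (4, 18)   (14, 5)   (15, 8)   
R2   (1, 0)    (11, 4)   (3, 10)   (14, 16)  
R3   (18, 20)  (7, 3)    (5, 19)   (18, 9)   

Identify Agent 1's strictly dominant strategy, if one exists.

No strictly dominant strategy

Check whether one of Agent 1's strategies beats all alternatives regardless of what the opponent does.
R1 is not dominant: against C1, R3 gives 18 > 16.
R2 is not dominant: against C1, R1 gives 16 > 1.
R3 is not dominant: against C2, R2 gives 11 > 7.
No single strategy is best against every opponent action.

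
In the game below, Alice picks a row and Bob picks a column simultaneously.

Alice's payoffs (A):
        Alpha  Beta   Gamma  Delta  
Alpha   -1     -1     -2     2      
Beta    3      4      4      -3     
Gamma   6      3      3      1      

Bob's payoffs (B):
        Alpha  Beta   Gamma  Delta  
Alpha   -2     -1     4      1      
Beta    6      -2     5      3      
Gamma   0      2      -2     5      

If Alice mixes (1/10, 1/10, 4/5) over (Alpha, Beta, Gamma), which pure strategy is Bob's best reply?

Delta

Compute Bob's expected payoff from each pure strategy against the given mix.
Alpha: (1/10)·(-2) + (1/10)·6 + (4/5)·0 = 2/5
Beta: (1/10)·(-1) + (1/10)·(-2) + (4/5)·2 = 13/10
Gamma: (1/10)·4 + (1/10)·5 + (4/5)·(-2) = -7/10
Delta: (1/10)·1 + (1/10)·3 + (4/5)·5 = 22/5
Highest expected payoff is 22/5, from Delta.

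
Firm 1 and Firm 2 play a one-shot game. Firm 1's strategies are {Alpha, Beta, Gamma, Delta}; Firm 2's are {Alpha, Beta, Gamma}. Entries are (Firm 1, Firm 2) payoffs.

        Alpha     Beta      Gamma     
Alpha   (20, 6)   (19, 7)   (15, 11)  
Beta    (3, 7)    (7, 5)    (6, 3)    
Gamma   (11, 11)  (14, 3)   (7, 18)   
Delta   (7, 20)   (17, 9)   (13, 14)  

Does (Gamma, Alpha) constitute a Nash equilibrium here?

Holding Firm 2 at Alpha: Firm 1 gets 11 from Gamma but could get 20 by switching to Alpha. Firm 1 has a profitable deviation.

No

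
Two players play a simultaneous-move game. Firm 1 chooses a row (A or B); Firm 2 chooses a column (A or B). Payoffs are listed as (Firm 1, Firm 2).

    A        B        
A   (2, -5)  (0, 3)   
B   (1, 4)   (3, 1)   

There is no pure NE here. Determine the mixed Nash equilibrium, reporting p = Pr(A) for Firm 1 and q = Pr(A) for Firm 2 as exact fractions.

p = 3/11, q = 3/4

In a mixed NE each player is indifferent between their pure strategies, so the opponent's mix sets the indifference.
Firm 2 indifferent between A and B: p·(-5) + (1−p)·4 = p·3 + (1−p)·1 ⟹ 4 + (-9)p = 1 + 2p ⟹ p = 3/11.
Firm 1 indifferent between A and B: q·2 + (1−q)·0 = q·1 + (1−q)·3 ⟹ 0 + 2q = 3 + (-2)q ⟹ q = 3/4.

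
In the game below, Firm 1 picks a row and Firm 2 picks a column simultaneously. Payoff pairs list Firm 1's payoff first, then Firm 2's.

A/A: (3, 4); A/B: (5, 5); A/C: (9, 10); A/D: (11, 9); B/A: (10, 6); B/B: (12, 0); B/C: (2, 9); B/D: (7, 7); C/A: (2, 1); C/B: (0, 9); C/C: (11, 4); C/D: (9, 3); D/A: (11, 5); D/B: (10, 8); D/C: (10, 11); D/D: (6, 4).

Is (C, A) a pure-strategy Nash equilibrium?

No

Holding Firm 2 at A: Firm 1 gets 2 from C but could get 11 by switching to D. Firm 1 has a profitable deviation.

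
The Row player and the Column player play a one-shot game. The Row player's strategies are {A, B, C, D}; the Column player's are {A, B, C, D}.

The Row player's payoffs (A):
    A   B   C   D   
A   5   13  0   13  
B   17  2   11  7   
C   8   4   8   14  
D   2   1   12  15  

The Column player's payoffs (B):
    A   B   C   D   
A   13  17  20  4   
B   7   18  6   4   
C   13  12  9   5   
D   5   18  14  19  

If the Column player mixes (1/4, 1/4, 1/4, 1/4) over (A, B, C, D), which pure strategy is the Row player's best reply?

B

Compute the Row player's expected payoff from each pure strategy against the given mix.
A: (1/4)·5 + (1/4)·13 + (1/4)·0 + (1/4)·13 = 31/4
B: (1/4)·17 + (1/4)·2 + (1/4)·11 + (1/4)·7 = 37/4
C: (1/4)·8 + (1/4)·4 + (1/4)·8 + (1/4)·14 = 17/2
D: (1/4)·2 + (1/4)·1 + (1/4)·12 + (1/4)·15 = 15/2
Highest expected payoff is 37/4, from B.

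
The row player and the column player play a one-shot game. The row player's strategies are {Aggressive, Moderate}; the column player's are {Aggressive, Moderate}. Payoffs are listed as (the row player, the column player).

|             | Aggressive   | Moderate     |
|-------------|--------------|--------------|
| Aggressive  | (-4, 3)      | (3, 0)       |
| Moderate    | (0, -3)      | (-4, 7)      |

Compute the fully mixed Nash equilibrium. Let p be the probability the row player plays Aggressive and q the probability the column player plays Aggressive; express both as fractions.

In a mixed NE each player is indifferent between their pure strategies, so the opponent's mix sets the indifference.
The column player indifferent between Aggressive and Moderate: p·3 + (1−p)·(-3) = p·0 + (1−p)·7 ⟹ (-3) + 6p = 7 + (-7)p ⟹ p = 10/13.
The row player indifferent between Aggressive and Moderate: q·(-4) + (1−q)·3 = q·0 + (1−q)·(-4) ⟹ 3 + (-7)q = (-4) + 4q ⟹ q = 7/11.

p = 10/13, q = 7/11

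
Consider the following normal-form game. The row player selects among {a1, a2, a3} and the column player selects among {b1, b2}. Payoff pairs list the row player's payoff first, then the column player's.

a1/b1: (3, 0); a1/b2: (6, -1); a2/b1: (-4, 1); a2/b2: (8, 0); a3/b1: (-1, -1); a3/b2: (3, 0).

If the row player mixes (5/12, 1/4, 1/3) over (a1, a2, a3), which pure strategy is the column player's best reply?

b1

Compute the column player's expected payoff from each pure strategy against the given mix.
b1: (5/12)·0 + (1/4)·1 + (1/3)·(-1) = -1/12
b2: (5/12)·(-1) + (1/4)·0 + (1/3)·0 = -5/12
Highest expected payoff is -1/12, from b1.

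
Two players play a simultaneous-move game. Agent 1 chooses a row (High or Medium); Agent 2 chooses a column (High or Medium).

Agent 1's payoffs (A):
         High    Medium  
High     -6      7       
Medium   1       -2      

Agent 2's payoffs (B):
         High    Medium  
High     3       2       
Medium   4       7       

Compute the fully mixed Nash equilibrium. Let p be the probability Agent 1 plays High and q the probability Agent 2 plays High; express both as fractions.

p = 3/4, q = 9/16

In a mixed NE each player is indifferent between their pure strategies, so the opponent's mix sets the indifference.
Agent 2 indifferent between High and Medium: p·3 + (1−p)·4 = p·2 + (1−p)·7 ⟹ 4 + (-1)p = 7 + (-5)p ⟹ p = 3/4.
Agent 1 indifferent between High and Medium: q·(-6) + (1−q)·7 = q·1 + (1−q)·(-2) ⟹ 7 + (-13)q = (-2) + 3q ⟹ q = 9/16.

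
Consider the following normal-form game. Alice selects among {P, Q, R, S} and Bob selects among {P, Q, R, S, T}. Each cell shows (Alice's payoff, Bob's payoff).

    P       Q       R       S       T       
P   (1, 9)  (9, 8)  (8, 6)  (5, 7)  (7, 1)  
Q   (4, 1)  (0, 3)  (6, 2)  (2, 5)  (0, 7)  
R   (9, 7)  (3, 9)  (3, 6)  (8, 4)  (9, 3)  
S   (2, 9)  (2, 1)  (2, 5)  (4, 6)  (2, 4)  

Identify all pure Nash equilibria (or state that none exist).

No pure-strategy Nash equilibrium

Find each player's best response to every opponent strategy; NE are the intersections.
Alice's best responses — vs P: R (payoff 9); vs Q: P (payoff 9); vs R: P (payoff 8); vs S: R (payoff 8); vs T: R (payoff 9).
Bob's best responses — vs P: P (payoff 9); vs Q: T (payoff 7); vs R: Q (payoff 9); vs S: P (payoff 9).
No cell has both players best-responding. For instance, Alice's best reply to S is R, but against R Bob prefers Q over S.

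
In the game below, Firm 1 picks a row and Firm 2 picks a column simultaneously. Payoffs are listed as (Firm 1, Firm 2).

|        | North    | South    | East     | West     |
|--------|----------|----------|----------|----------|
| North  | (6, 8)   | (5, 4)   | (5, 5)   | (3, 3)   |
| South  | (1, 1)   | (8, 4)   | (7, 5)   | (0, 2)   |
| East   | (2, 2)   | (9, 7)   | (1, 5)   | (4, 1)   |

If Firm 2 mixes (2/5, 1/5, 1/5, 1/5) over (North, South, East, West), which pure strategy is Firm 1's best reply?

North

Compute Firm 1's expected payoff from each pure strategy against the given mix.
North: (2/5)·6 + (1/5)·5 + (1/5)·5 + (1/5)·3 = 5
South: (2/5)·1 + (1/5)·8 + (1/5)·7 + (1/5)·0 = 17/5
East: (2/5)·2 + (1/5)·9 + (1/5)·1 + (1/5)·4 = 18/5
Highest expected payoff is 5, from North.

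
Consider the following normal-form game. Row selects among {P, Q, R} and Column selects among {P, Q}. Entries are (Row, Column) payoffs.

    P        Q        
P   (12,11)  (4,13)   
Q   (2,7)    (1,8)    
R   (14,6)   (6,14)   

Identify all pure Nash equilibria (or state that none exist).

Find each player's best response to every opponent strategy; NE are the intersections.
Row's best responses — vs P: R (payoff 14); vs Q: R (payoff 6).
Column's best responses — vs P: Q (payoff 13); vs Q: Q (payoff 8); vs R: Q (payoff 14).
The only mutual best response is (R, Q); neither player gains by switching there.

(R, Q)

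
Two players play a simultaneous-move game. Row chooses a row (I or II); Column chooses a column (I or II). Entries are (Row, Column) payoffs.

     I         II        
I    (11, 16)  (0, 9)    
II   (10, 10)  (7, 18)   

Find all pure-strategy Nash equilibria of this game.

(I, I) and (II, II)

Find each player's best response to every opponent strategy; NE are the intersections.
Row's best responses — vs I: I (payoff 11); vs II: II (payoff 7).
Column's best responses — vs I: I (payoff 16); vs II: II (payoff 18).
Mutual best responses occur at (I, I) and (II, II); at each, neither player gains by switching.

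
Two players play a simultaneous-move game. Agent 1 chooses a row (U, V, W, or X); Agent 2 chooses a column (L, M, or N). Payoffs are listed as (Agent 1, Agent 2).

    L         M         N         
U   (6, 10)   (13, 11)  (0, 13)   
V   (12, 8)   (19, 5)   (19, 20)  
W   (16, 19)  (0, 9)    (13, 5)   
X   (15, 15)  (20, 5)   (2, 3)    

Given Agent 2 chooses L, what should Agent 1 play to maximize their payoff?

With Agent 2 fixed at L, Agent 1's payoffs are: U → 6, V → 12, W → 16, X → 15.
The maximum is 16, achieved by W.

W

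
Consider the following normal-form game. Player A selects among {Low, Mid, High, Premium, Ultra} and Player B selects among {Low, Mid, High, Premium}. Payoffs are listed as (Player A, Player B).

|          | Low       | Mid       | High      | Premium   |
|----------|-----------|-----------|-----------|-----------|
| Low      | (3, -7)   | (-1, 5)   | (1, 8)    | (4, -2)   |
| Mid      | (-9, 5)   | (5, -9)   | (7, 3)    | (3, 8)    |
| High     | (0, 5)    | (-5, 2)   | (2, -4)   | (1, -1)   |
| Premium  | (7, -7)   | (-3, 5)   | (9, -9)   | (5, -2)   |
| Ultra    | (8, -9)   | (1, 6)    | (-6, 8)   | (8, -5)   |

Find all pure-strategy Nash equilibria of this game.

No pure-strategy Nash equilibrium

Find each player's best response to every opponent strategy; NE are the intersections.
Player A's best responses — vs Low: Ultra (payoff 8); vs Mid: Mid (payoff 5); vs High: Premium (payoff 9); vs Premium: Ultra (payoff 8).
Player B's best responses — vs Low: High (payoff 8); vs Mid: Premium (payoff 8); vs High: Low (payoff 5); vs Premium: Mid (payoff 5); vs Ultra: High (payoff 8).
No cell has both players best-responding. For instance, Player A's best reply to High is Premium, but against Premium Player B prefers Mid over High.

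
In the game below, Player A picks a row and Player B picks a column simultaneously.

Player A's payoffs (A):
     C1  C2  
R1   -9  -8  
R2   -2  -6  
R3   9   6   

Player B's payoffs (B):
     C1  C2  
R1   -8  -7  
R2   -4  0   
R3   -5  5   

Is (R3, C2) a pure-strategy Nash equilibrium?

Yes

Holding Player B at C2: Player A gets 6 from R3, versus -8 from R1, -6 from R2. No profitable deviation for Player A.
Holding Player A at R3: Player B gets 5 from C2, versus -5 from C1. No profitable deviation for Player B either.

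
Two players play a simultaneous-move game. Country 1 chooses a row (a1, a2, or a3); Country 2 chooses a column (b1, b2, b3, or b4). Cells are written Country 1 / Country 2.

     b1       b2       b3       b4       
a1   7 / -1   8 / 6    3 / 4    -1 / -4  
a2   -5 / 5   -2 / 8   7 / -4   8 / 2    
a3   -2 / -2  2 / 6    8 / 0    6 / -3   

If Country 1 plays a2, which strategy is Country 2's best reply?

With Country 1 fixed at a2, Country 2's payoffs are: b1 → 5, b2 → 8, b3 → -4, b4 → 2.
The maximum is 8, achieved by b2.

b2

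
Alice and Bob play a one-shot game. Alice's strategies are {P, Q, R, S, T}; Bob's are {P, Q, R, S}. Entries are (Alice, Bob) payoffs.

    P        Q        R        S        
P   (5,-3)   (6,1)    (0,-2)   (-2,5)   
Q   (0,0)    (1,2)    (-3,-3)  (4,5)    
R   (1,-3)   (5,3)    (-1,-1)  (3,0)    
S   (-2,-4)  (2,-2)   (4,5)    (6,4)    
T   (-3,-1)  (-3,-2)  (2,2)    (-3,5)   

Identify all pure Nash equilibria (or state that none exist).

Find each player's best response to every opponent strategy; NE are the intersections.
Alice's best responses — vs P: P (payoff 5); vs Q: P (payoff 6); vs R: S (payoff 4); vs S: S (payoff 6).
Bob's best responses — vs P: S (payoff 5); vs Q: S (payoff 5); vs R: Q (payoff 3); vs S: R (payoff 5); vs T: S (payoff 5).
The only mutual best response is (S, R); neither player gains by switching there.

(S, R)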